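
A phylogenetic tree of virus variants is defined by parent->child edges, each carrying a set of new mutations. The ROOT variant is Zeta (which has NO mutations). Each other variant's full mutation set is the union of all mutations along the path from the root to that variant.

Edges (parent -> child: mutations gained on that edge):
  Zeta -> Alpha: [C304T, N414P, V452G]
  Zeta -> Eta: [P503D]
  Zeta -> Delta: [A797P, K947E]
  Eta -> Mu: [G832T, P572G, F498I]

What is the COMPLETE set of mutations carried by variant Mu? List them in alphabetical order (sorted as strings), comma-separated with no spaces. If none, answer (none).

At Zeta: gained [] -> total []
At Eta: gained ['P503D'] -> total ['P503D']
At Mu: gained ['G832T', 'P572G', 'F498I'] -> total ['F498I', 'G832T', 'P503D', 'P572G']

Answer: F498I,G832T,P503D,P572G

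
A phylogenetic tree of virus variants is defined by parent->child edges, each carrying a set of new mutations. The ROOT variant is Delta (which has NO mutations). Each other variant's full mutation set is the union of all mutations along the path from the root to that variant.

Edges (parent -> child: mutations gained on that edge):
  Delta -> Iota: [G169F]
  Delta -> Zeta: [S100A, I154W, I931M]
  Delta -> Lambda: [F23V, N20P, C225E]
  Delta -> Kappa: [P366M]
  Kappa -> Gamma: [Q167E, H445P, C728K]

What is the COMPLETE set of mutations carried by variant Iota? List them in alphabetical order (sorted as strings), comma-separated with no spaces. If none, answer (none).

At Delta: gained [] -> total []
At Iota: gained ['G169F'] -> total ['G169F']

Answer: G169F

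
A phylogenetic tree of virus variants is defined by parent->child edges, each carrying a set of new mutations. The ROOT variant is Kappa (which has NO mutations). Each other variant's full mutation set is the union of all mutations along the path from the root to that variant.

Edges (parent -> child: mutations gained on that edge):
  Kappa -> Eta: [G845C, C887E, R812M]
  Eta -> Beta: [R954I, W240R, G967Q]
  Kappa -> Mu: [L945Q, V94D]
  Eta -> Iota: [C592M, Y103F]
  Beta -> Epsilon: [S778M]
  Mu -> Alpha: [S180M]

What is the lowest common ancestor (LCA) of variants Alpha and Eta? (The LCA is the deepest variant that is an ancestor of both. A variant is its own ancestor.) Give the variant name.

Answer: Kappa

Derivation:
Path from root to Alpha: Kappa -> Mu -> Alpha
  ancestors of Alpha: {Kappa, Mu, Alpha}
Path from root to Eta: Kappa -> Eta
  ancestors of Eta: {Kappa, Eta}
Common ancestors: {Kappa}
Walk up from Eta: Eta (not in ancestors of Alpha), Kappa (in ancestors of Alpha)
Deepest common ancestor (LCA) = Kappa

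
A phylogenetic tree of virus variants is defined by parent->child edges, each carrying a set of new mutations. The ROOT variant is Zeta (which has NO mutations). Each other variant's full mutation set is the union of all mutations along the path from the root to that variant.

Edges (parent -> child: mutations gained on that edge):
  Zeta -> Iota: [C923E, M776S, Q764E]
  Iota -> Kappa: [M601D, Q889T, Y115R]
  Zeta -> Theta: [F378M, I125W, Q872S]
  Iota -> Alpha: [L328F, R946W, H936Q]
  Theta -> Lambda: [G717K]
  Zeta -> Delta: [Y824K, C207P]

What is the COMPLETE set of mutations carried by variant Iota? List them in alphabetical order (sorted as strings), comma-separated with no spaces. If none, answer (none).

Answer: C923E,M776S,Q764E

Derivation:
At Zeta: gained [] -> total []
At Iota: gained ['C923E', 'M776S', 'Q764E'] -> total ['C923E', 'M776S', 'Q764E']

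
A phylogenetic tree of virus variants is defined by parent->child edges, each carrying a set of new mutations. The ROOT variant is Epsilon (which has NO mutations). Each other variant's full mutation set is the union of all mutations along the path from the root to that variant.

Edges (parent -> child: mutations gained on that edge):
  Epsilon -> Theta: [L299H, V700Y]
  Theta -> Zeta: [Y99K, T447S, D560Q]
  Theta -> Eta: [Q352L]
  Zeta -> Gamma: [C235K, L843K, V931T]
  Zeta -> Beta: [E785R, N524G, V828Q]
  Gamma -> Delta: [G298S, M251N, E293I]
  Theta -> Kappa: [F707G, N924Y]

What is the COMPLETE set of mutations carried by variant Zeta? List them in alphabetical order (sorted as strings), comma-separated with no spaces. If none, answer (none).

Answer: D560Q,L299H,T447S,V700Y,Y99K

Derivation:
At Epsilon: gained [] -> total []
At Theta: gained ['L299H', 'V700Y'] -> total ['L299H', 'V700Y']
At Zeta: gained ['Y99K', 'T447S', 'D560Q'] -> total ['D560Q', 'L299H', 'T447S', 'V700Y', 'Y99K']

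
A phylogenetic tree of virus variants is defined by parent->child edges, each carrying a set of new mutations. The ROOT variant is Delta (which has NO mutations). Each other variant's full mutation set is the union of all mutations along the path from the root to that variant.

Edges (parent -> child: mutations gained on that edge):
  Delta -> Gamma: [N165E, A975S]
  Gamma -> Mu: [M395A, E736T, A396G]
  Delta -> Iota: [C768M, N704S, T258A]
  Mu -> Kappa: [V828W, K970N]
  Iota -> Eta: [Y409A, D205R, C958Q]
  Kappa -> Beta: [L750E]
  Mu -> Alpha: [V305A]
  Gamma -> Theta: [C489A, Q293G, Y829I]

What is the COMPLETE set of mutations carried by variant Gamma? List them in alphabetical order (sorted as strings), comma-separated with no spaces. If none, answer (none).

Answer: A975S,N165E

Derivation:
At Delta: gained [] -> total []
At Gamma: gained ['N165E', 'A975S'] -> total ['A975S', 'N165E']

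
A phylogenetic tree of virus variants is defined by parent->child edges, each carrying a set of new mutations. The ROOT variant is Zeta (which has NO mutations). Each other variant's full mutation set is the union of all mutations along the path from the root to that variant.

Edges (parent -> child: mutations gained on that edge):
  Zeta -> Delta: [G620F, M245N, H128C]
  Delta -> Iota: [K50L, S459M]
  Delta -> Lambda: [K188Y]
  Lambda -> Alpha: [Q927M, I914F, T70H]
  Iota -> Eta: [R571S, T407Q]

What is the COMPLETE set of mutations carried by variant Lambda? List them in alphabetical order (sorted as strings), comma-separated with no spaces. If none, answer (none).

At Zeta: gained [] -> total []
At Delta: gained ['G620F', 'M245N', 'H128C'] -> total ['G620F', 'H128C', 'M245N']
At Lambda: gained ['K188Y'] -> total ['G620F', 'H128C', 'K188Y', 'M245N']

Answer: G620F,H128C,K188Y,M245N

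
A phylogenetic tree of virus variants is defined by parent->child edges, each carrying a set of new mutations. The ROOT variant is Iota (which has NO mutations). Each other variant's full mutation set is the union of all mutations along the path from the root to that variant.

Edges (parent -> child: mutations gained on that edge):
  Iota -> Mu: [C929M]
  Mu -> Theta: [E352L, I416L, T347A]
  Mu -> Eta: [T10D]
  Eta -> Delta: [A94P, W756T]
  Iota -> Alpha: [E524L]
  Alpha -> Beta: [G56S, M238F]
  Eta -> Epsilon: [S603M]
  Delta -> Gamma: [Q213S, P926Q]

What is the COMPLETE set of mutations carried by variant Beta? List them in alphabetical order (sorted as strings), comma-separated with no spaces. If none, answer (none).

Answer: E524L,G56S,M238F

Derivation:
At Iota: gained [] -> total []
At Alpha: gained ['E524L'] -> total ['E524L']
At Beta: gained ['G56S', 'M238F'] -> total ['E524L', 'G56S', 'M238F']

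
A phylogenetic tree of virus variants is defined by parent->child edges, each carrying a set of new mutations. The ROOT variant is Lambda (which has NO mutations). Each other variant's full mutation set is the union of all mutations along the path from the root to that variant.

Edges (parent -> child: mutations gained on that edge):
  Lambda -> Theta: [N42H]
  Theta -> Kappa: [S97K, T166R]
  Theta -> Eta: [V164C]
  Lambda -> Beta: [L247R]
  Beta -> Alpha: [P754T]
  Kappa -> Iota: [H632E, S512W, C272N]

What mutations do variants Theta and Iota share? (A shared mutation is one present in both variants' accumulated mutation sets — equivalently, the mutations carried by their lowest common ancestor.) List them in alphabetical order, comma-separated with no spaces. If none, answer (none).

Answer: N42H

Derivation:
Accumulating mutations along path to Theta:
  At Lambda: gained [] -> total []
  At Theta: gained ['N42H'] -> total ['N42H']
Mutations(Theta) = ['N42H']
Accumulating mutations along path to Iota:
  At Lambda: gained [] -> total []
  At Theta: gained ['N42H'] -> total ['N42H']
  At Kappa: gained ['S97K', 'T166R'] -> total ['N42H', 'S97K', 'T166R']
  At Iota: gained ['H632E', 'S512W', 'C272N'] -> total ['C272N', 'H632E', 'N42H', 'S512W', 'S97K', 'T166R']
Mutations(Iota) = ['C272N', 'H632E', 'N42H', 'S512W', 'S97K', 'T166R']
Intersection: ['N42H'] ∩ ['C272N', 'H632E', 'N42H', 'S512W', 'S97K', 'T166R'] = ['N42H']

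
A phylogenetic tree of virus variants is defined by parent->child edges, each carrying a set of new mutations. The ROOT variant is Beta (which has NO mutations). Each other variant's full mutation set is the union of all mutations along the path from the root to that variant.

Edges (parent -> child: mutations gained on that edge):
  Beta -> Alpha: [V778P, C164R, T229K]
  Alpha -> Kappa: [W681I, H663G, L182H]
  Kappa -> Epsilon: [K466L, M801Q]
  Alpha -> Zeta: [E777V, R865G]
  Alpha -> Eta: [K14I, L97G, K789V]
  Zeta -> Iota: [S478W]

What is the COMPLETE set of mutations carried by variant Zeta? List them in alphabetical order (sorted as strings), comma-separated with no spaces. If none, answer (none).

At Beta: gained [] -> total []
At Alpha: gained ['V778P', 'C164R', 'T229K'] -> total ['C164R', 'T229K', 'V778P']
At Zeta: gained ['E777V', 'R865G'] -> total ['C164R', 'E777V', 'R865G', 'T229K', 'V778P']

Answer: C164R,E777V,R865G,T229K,V778P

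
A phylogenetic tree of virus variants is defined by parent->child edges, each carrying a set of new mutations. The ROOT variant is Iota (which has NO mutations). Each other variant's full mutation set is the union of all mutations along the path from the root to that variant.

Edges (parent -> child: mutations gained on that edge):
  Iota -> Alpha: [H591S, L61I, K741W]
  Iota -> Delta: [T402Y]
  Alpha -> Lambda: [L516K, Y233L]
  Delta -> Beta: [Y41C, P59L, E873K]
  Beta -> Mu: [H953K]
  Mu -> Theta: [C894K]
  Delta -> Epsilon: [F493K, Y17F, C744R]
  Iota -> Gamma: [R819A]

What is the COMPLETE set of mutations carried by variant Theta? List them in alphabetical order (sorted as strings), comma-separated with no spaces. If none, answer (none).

Answer: C894K,E873K,H953K,P59L,T402Y,Y41C

Derivation:
At Iota: gained [] -> total []
At Delta: gained ['T402Y'] -> total ['T402Y']
At Beta: gained ['Y41C', 'P59L', 'E873K'] -> total ['E873K', 'P59L', 'T402Y', 'Y41C']
At Mu: gained ['H953K'] -> total ['E873K', 'H953K', 'P59L', 'T402Y', 'Y41C']
At Theta: gained ['C894K'] -> total ['C894K', 'E873K', 'H953K', 'P59L', 'T402Y', 'Y41C']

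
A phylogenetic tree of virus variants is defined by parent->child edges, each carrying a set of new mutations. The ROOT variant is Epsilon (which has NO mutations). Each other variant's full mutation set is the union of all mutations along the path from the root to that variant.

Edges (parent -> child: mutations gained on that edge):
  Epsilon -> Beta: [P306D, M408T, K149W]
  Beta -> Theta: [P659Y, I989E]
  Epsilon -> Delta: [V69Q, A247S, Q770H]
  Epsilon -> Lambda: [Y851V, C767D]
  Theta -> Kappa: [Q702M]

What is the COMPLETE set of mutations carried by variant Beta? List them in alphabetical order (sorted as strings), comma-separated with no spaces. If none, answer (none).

At Epsilon: gained [] -> total []
At Beta: gained ['P306D', 'M408T', 'K149W'] -> total ['K149W', 'M408T', 'P306D']

Answer: K149W,M408T,P306D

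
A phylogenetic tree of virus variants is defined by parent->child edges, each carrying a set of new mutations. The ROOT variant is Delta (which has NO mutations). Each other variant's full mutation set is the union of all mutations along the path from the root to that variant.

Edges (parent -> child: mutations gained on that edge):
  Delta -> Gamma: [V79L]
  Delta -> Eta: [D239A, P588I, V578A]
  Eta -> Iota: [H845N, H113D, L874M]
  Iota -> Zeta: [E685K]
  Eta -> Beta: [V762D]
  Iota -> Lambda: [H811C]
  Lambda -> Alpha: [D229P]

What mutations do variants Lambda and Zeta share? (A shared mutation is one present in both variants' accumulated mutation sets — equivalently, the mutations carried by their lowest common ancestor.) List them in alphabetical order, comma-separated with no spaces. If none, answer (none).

Answer: D239A,H113D,H845N,L874M,P588I,V578A

Derivation:
Accumulating mutations along path to Lambda:
  At Delta: gained [] -> total []
  At Eta: gained ['D239A', 'P588I', 'V578A'] -> total ['D239A', 'P588I', 'V578A']
  At Iota: gained ['H845N', 'H113D', 'L874M'] -> total ['D239A', 'H113D', 'H845N', 'L874M', 'P588I', 'V578A']
  At Lambda: gained ['H811C'] -> total ['D239A', 'H113D', 'H811C', 'H845N', 'L874M', 'P588I', 'V578A']
Mutations(Lambda) = ['D239A', 'H113D', 'H811C', 'H845N', 'L874M', 'P588I', 'V578A']
Accumulating mutations along path to Zeta:
  At Delta: gained [] -> total []
  At Eta: gained ['D239A', 'P588I', 'V578A'] -> total ['D239A', 'P588I', 'V578A']
  At Iota: gained ['H845N', 'H113D', 'L874M'] -> total ['D239A', 'H113D', 'H845N', 'L874M', 'P588I', 'V578A']
  At Zeta: gained ['E685K'] -> total ['D239A', 'E685K', 'H113D', 'H845N', 'L874M', 'P588I', 'V578A']
Mutations(Zeta) = ['D239A', 'E685K', 'H113D', 'H845N', 'L874M', 'P588I', 'V578A']
Intersection: ['D239A', 'H113D', 'H811C', 'H845N', 'L874M', 'P588I', 'V578A'] ∩ ['D239A', 'E685K', 'H113D', 'H845N', 'L874M', 'P588I', 'V578A'] = ['D239A', 'H113D', 'H845N', 'L874M', 'P588I', 'V578A']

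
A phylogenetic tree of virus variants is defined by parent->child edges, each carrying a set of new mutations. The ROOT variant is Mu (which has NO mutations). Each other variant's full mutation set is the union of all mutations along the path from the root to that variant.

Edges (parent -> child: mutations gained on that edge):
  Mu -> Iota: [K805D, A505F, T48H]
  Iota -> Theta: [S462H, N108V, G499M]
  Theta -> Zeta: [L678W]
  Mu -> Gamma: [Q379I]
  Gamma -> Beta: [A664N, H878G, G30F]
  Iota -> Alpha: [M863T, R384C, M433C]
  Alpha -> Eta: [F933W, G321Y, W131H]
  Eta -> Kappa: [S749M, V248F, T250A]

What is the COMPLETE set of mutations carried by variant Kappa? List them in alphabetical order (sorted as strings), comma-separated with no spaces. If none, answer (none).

Answer: A505F,F933W,G321Y,K805D,M433C,M863T,R384C,S749M,T250A,T48H,V248F,W131H

Derivation:
At Mu: gained [] -> total []
At Iota: gained ['K805D', 'A505F', 'T48H'] -> total ['A505F', 'K805D', 'T48H']
At Alpha: gained ['M863T', 'R384C', 'M433C'] -> total ['A505F', 'K805D', 'M433C', 'M863T', 'R384C', 'T48H']
At Eta: gained ['F933W', 'G321Y', 'W131H'] -> total ['A505F', 'F933W', 'G321Y', 'K805D', 'M433C', 'M863T', 'R384C', 'T48H', 'W131H']
At Kappa: gained ['S749M', 'V248F', 'T250A'] -> total ['A505F', 'F933W', 'G321Y', 'K805D', 'M433C', 'M863T', 'R384C', 'S749M', 'T250A', 'T48H', 'V248F', 'W131H']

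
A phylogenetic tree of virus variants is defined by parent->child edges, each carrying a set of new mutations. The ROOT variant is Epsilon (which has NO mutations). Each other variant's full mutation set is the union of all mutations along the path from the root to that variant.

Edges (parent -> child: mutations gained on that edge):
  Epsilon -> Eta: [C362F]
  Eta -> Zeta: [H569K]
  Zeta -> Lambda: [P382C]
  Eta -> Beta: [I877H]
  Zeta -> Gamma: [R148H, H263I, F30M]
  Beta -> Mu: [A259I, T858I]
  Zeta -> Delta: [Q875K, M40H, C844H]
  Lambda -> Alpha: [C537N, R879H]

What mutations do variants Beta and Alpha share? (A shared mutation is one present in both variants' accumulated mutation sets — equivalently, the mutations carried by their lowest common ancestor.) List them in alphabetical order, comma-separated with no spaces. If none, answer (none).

Accumulating mutations along path to Beta:
  At Epsilon: gained [] -> total []
  At Eta: gained ['C362F'] -> total ['C362F']
  At Beta: gained ['I877H'] -> total ['C362F', 'I877H']
Mutations(Beta) = ['C362F', 'I877H']
Accumulating mutations along path to Alpha:
  At Epsilon: gained [] -> total []
  At Eta: gained ['C362F'] -> total ['C362F']
  At Zeta: gained ['H569K'] -> total ['C362F', 'H569K']
  At Lambda: gained ['P382C'] -> total ['C362F', 'H569K', 'P382C']
  At Alpha: gained ['C537N', 'R879H'] -> total ['C362F', 'C537N', 'H569K', 'P382C', 'R879H']
Mutations(Alpha) = ['C362F', 'C537N', 'H569K', 'P382C', 'R879H']
Intersection: ['C362F', 'I877H'] ∩ ['C362F', 'C537N', 'H569K', 'P382C', 'R879H'] = ['C362F']

Answer: C362F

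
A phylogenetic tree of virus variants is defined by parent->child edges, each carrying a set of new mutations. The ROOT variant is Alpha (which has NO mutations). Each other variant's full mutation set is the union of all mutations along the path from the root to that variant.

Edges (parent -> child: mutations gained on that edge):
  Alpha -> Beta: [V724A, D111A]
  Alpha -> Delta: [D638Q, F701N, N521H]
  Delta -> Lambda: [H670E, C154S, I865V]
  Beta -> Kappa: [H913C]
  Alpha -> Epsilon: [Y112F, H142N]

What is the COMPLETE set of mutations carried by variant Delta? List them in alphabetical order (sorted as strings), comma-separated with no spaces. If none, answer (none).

Answer: D638Q,F701N,N521H

Derivation:
At Alpha: gained [] -> total []
At Delta: gained ['D638Q', 'F701N', 'N521H'] -> total ['D638Q', 'F701N', 'N521H']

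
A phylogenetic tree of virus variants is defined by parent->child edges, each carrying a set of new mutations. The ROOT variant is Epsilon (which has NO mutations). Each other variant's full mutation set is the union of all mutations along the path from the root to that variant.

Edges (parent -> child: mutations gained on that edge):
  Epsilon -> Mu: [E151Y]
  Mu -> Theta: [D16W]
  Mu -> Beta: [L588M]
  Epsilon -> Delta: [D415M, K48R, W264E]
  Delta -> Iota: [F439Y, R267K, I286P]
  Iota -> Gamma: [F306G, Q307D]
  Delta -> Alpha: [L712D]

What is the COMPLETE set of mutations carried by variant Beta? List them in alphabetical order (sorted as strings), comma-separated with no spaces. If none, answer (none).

At Epsilon: gained [] -> total []
At Mu: gained ['E151Y'] -> total ['E151Y']
At Beta: gained ['L588M'] -> total ['E151Y', 'L588M']

Answer: E151Y,L588M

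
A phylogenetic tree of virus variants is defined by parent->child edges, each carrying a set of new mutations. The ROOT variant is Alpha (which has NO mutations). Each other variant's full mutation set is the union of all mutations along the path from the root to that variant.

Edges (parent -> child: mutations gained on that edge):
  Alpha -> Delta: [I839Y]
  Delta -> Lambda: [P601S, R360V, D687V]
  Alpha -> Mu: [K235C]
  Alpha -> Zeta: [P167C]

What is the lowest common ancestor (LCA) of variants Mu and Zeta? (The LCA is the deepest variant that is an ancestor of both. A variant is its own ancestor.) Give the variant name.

Answer: Alpha

Derivation:
Path from root to Mu: Alpha -> Mu
  ancestors of Mu: {Alpha, Mu}
Path from root to Zeta: Alpha -> Zeta
  ancestors of Zeta: {Alpha, Zeta}
Common ancestors: {Alpha}
Walk up from Zeta: Zeta (not in ancestors of Mu), Alpha (in ancestors of Mu)
Deepest common ancestor (LCA) = Alpha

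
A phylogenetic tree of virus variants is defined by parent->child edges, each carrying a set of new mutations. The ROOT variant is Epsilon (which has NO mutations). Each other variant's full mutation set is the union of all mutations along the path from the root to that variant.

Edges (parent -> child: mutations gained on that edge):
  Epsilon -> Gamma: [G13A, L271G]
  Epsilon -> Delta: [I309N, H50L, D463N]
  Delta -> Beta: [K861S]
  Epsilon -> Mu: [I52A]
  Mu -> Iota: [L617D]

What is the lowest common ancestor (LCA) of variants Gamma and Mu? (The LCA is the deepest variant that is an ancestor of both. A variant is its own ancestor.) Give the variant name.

Answer: Epsilon

Derivation:
Path from root to Gamma: Epsilon -> Gamma
  ancestors of Gamma: {Epsilon, Gamma}
Path from root to Mu: Epsilon -> Mu
  ancestors of Mu: {Epsilon, Mu}
Common ancestors: {Epsilon}
Walk up from Mu: Mu (not in ancestors of Gamma), Epsilon (in ancestors of Gamma)
Deepest common ancestor (LCA) = Epsilon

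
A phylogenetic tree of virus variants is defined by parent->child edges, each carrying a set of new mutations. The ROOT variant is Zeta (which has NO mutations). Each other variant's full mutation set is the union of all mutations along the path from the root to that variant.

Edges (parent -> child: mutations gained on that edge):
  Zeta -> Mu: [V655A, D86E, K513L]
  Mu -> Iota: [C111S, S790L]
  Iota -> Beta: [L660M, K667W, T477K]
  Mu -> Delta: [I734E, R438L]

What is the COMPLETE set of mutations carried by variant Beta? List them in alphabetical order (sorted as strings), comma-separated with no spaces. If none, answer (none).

At Zeta: gained [] -> total []
At Mu: gained ['V655A', 'D86E', 'K513L'] -> total ['D86E', 'K513L', 'V655A']
At Iota: gained ['C111S', 'S790L'] -> total ['C111S', 'D86E', 'K513L', 'S790L', 'V655A']
At Beta: gained ['L660M', 'K667W', 'T477K'] -> total ['C111S', 'D86E', 'K513L', 'K667W', 'L660M', 'S790L', 'T477K', 'V655A']

Answer: C111S,D86E,K513L,K667W,L660M,S790L,T477K,V655A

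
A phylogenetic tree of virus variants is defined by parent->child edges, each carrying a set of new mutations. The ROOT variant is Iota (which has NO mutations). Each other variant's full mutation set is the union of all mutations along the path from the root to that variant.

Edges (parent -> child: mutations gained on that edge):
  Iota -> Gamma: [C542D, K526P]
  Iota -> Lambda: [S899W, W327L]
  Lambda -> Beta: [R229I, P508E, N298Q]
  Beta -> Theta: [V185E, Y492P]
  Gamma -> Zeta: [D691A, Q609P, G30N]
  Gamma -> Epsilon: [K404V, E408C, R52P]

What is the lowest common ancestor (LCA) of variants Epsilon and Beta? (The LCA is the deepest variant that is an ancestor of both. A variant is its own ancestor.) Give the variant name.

Answer: Iota

Derivation:
Path from root to Epsilon: Iota -> Gamma -> Epsilon
  ancestors of Epsilon: {Iota, Gamma, Epsilon}
Path from root to Beta: Iota -> Lambda -> Beta
  ancestors of Beta: {Iota, Lambda, Beta}
Common ancestors: {Iota}
Walk up from Beta: Beta (not in ancestors of Epsilon), Lambda (not in ancestors of Epsilon), Iota (in ancestors of Epsilon)
Deepest common ancestor (LCA) = Iota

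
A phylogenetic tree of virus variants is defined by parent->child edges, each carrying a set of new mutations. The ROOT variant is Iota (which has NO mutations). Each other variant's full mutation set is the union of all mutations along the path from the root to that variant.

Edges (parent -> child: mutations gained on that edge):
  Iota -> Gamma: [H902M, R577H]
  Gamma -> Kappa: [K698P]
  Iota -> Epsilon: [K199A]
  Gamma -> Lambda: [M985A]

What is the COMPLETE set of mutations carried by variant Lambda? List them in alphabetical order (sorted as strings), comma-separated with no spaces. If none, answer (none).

At Iota: gained [] -> total []
At Gamma: gained ['H902M', 'R577H'] -> total ['H902M', 'R577H']
At Lambda: gained ['M985A'] -> total ['H902M', 'M985A', 'R577H']

Answer: H902M,M985A,R577H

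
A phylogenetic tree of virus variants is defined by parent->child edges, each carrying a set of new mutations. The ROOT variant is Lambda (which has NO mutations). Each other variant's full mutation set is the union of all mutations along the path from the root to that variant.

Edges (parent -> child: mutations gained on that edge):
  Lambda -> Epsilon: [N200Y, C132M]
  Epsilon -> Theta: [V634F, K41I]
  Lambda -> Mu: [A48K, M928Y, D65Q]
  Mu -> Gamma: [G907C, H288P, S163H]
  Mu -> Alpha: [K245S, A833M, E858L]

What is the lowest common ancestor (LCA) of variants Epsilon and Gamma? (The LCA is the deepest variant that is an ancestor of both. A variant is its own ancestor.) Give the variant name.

Answer: Lambda

Derivation:
Path from root to Epsilon: Lambda -> Epsilon
  ancestors of Epsilon: {Lambda, Epsilon}
Path from root to Gamma: Lambda -> Mu -> Gamma
  ancestors of Gamma: {Lambda, Mu, Gamma}
Common ancestors: {Lambda}
Walk up from Gamma: Gamma (not in ancestors of Epsilon), Mu (not in ancestors of Epsilon), Lambda (in ancestors of Epsilon)
Deepest common ancestor (LCA) = Lambda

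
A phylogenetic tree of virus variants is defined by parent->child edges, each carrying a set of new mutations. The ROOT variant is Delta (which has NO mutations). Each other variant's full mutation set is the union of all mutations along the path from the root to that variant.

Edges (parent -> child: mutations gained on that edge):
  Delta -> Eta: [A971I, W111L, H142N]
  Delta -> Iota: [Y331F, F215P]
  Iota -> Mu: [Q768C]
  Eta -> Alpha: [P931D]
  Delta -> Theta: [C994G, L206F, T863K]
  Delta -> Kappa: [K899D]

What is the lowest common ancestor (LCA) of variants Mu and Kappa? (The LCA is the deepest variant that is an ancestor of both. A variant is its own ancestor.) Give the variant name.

Answer: Delta

Derivation:
Path from root to Mu: Delta -> Iota -> Mu
  ancestors of Mu: {Delta, Iota, Mu}
Path from root to Kappa: Delta -> Kappa
  ancestors of Kappa: {Delta, Kappa}
Common ancestors: {Delta}
Walk up from Kappa: Kappa (not in ancestors of Mu), Delta (in ancestors of Mu)
Deepest common ancestor (LCA) = Delta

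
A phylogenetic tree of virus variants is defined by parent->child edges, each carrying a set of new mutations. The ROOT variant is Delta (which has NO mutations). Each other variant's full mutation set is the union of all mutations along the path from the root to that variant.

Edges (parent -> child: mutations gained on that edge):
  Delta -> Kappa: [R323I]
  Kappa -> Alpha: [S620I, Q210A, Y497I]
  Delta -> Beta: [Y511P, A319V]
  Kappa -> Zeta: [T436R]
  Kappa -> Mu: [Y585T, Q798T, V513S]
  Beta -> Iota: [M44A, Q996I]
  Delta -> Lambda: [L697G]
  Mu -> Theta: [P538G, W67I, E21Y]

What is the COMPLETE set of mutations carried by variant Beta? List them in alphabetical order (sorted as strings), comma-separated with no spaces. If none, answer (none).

At Delta: gained [] -> total []
At Beta: gained ['Y511P', 'A319V'] -> total ['A319V', 'Y511P']

Answer: A319V,Y511P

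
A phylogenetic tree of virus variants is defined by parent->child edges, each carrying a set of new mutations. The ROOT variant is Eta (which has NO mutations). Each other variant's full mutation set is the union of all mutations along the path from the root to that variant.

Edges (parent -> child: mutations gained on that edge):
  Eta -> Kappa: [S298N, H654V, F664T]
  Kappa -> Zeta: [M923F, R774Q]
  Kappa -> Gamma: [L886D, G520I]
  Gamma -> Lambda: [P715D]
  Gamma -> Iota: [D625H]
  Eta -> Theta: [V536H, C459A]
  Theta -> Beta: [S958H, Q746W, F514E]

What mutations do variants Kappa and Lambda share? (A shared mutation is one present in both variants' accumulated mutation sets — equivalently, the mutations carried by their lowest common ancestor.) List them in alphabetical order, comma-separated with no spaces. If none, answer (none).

Answer: F664T,H654V,S298N

Derivation:
Accumulating mutations along path to Kappa:
  At Eta: gained [] -> total []
  At Kappa: gained ['S298N', 'H654V', 'F664T'] -> total ['F664T', 'H654V', 'S298N']
Mutations(Kappa) = ['F664T', 'H654V', 'S298N']
Accumulating mutations along path to Lambda:
  At Eta: gained [] -> total []
  At Kappa: gained ['S298N', 'H654V', 'F664T'] -> total ['F664T', 'H654V', 'S298N']
  At Gamma: gained ['L886D', 'G520I'] -> total ['F664T', 'G520I', 'H654V', 'L886D', 'S298N']
  At Lambda: gained ['P715D'] -> total ['F664T', 'G520I', 'H654V', 'L886D', 'P715D', 'S298N']
Mutations(Lambda) = ['F664T', 'G520I', 'H654V', 'L886D', 'P715D', 'S298N']
Intersection: ['F664T', 'H654V', 'S298N'] ∩ ['F664T', 'G520I', 'H654V', 'L886D', 'P715D', 'S298N'] = ['F664T', 'H654V', 'S298N']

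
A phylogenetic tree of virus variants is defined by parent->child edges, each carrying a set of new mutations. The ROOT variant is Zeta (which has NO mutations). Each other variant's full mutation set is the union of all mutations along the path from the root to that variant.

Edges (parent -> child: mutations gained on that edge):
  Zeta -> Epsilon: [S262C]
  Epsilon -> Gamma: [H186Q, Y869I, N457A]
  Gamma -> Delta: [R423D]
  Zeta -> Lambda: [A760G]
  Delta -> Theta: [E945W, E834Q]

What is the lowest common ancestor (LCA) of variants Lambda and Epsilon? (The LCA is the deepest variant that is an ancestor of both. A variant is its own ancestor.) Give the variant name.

Answer: Zeta

Derivation:
Path from root to Lambda: Zeta -> Lambda
  ancestors of Lambda: {Zeta, Lambda}
Path from root to Epsilon: Zeta -> Epsilon
  ancestors of Epsilon: {Zeta, Epsilon}
Common ancestors: {Zeta}
Walk up from Epsilon: Epsilon (not in ancestors of Lambda), Zeta (in ancestors of Lambda)
Deepest common ancestor (LCA) = Zeta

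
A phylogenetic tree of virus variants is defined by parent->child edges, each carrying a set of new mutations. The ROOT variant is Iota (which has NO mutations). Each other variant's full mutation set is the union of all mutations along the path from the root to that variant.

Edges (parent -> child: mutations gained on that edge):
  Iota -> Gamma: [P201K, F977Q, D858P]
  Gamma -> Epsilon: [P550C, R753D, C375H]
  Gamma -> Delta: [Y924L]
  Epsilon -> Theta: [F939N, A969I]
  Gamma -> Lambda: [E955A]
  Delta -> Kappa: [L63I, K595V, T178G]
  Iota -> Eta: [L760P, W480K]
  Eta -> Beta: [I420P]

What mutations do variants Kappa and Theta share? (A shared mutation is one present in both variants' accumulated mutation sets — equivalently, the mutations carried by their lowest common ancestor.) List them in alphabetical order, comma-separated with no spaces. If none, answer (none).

Answer: D858P,F977Q,P201K

Derivation:
Accumulating mutations along path to Kappa:
  At Iota: gained [] -> total []
  At Gamma: gained ['P201K', 'F977Q', 'D858P'] -> total ['D858P', 'F977Q', 'P201K']
  At Delta: gained ['Y924L'] -> total ['D858P', 'F977Q', 'P201K', 'Y924L']
  At Kappa: gained ['L63I', 'K595V', 'T178G'] -> total ['D858P', 'F977Q', 'K595V', 'L63I', 'P201K', 'T178G', 'Y924L']
Mutations(Kappa) = ['D858P', 'F977Q', 'K595V', 'L63I', 'P201K', 'T178G', 'Y924L']
Accumulating mutations along path to Theta:
  At Iota: gained [] -> total []
  At Gamma: gained ['P201K', 'F977Q', 'D858P'] -> total ['D858P', 'F977Q', 'P201K']
  At Epsilon: gained ['P550C', 'R753D', 'C375H'] -> total ['C375H', 'D858P', 'F977Q', 'P201K', 'P550C', 'R753D']
  At Theta: gained ['F939N', 'A969I'] -> total ['A969I', 'C375H', 'D858P', 'F939N', 'F977Q', 'P201K', 'P550C', 'R753D']
Mutations(Theta) = ['A969I', 'C375H', 'D858P', 'F939N', 'F977Q', 'P201K', 'P550C', 'R753D']
Intersection: ['D858P', 'F977Q', 'K595V', 'L63I', 'P201K', 'T178G', 'Y924L'] ∩ ['A969I', 'C375H', 'D858P', 'F939N', 'F977Q', 'P201K', 'P550C', 'R753D'] = ['D858P', 'F977Q', 'P201K']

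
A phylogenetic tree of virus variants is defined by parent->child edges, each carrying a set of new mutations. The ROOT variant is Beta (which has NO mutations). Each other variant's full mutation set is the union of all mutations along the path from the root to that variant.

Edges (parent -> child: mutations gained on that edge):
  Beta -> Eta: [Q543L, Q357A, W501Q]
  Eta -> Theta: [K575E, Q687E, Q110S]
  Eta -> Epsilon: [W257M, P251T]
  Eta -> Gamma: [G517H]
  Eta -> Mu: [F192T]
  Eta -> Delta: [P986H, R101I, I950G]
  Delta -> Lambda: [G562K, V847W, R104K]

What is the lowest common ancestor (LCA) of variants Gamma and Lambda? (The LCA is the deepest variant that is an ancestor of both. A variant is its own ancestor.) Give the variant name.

Answer: Eta

Derivation:
Path from root to Gamma: Beta -> Eta -> Gamma
  ancestors of Gamma: {Beta, Eta, Gamma}
Path from root to Lambda: Beta -> Eta -> Delta -> Lambda
  ancestors of Lambda: {Beta, Eta, Delta, Lambda}
Common ancestors: {Beta, Eta}
Walk up from Lambda: Lambda (not in ancestors of Gamma), Delta (not in ancestors of Gamma), Eta (in ancestors of Gamma), Beta (in ancestors of Gamma)
Deepest common ancestor (LCA) = Eta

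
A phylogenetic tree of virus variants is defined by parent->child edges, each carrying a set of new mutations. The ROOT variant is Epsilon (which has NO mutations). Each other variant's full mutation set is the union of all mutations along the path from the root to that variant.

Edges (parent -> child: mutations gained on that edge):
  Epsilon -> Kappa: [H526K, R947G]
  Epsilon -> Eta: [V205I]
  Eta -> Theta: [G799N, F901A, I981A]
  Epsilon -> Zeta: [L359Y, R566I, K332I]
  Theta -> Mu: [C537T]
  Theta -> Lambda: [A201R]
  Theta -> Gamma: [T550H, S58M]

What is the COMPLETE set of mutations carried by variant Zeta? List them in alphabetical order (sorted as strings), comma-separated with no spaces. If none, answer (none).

At Epsilon: gained [] -> total []
At Zeta: gained ['L359Y', 'R566I', 'K332I'] -> total ['K332I', 'L359Y', 'R566I']

Answer: K332I,L359Y,R566I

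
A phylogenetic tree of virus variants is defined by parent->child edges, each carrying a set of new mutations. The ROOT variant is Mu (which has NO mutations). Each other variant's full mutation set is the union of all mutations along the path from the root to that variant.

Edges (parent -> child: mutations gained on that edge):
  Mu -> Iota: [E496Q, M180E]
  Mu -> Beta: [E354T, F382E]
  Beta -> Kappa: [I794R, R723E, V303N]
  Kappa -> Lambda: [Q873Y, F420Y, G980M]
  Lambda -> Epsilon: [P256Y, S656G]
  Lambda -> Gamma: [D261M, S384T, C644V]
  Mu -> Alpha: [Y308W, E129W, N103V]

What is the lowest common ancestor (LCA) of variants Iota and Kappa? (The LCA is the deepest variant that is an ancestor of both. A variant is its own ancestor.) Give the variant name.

Path from root to Iota: Mu -> Iota
  ancestors of Iota: {Mu, Iota}
Path from root to Kappa: Mu -> Beta -> Kappa
  ancestors of Kappa: {Mu, Beta, Kappa}
Common ancestors: {Mu}
Walk up from Kappa: Kappa (not in ancestors of Iota), Beta (not in ancestors of Iota), Mu (in ancestors of Iota)
Deepest common ancestor (LCA) = Mu

Answer: Mu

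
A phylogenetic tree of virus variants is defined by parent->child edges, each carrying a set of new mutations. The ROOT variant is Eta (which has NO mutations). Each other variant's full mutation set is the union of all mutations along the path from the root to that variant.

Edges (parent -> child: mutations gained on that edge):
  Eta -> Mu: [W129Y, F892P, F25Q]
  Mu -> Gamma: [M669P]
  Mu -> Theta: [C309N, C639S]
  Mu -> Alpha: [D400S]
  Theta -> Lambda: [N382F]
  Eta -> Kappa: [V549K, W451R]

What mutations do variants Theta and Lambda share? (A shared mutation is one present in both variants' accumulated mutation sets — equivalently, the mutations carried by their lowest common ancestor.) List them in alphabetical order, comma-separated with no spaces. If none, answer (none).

Accumulating mutations along path to Theta:
  At Eta: gained [] -> total []
  At Mu: gained ['W129Y', 'F892P', 'F25Q'] -> total ['F25Q', 'F892P', 'W129Y']
  At Theta: gained ['C309N', 'C639S'] -> total ['C309N', 'C639S', 'F25Q', 'F892P', 'W129Y']
Mutations(Theta) = ['C309N', 'C639S', 'F25Q', 'F892P', 'W129Y']
Accumulating mutations along path to Lambda:
  At Eta: gained [] -> total []
  At Mu: gained ['W129Y', 'F892P', 'F25Q'] -> total ['F25Q', 'F892P', 'W129Y']
  At Theta: gained ['C309N', 'C639S'] -> total ['C309N', 'C639S', 'F25Q', 'F892P', 'W129Y']
  At Lambda: gained ['N382F'] -> total ['C309N', 'C639S', 'F25Q', 'F892P', 'N382F', 'W129Y']
Mutations(Lambda) = ['C309N', 'C639S', 'F25Q', 'F892P', 'N382F', 'W129Y']
Intersection: ['C309N', 'C639S', 'F25Q', 'F892P', 'W129Y'] ∩ ['C309N', 'C639S', 'F25Q', 'F892P', 'N382F', 'W129Y'] = ['C309N', 'C639S', 'F25Q', 'F892P', 'W129Y']

Answer: C309N,C639S,F25Q,F892P,W129Y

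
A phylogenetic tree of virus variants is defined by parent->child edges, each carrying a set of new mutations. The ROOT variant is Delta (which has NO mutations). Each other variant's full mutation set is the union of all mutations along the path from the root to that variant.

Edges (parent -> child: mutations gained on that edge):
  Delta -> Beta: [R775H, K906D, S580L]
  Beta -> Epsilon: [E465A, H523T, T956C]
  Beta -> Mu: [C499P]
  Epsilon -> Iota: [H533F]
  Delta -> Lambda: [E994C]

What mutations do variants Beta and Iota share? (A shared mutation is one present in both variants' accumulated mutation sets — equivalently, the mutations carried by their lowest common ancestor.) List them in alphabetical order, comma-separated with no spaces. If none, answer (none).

Answer: K906D,R775H,S580L

Derivation:
Accumulating mutations along path to Beta:
  At Delta: gained [] -> total []
  At Beta: gained ['R775H', 'K906D', 'S580L'] -> total ['K906D', 'R775H', 'S580L']
Mutations(Beta) = ['K906D', 'R775H', 'S580L']
Accumulating mutations along path to Iota:
  At Delta: gained [] -> total []
  At Beta: gained ['R775H', 'K906D', 'S580L'] -> total ['K906D', 'R775H', 'S580L']
  At Epsilon: gained ['E465A', 'H523T', 'T956C'] -> total ['E465A', 'H523T', 'K906D', 'R775H', 'S580L', 'T956C']
  At Iota: gained ['H533F'] -> total ['E465A', 'H523T', 'H533F', 'K906D', 'R775H', 'S580L', 'T956C']
Mutations(Iota) = ['E465A', 'H523T', 'H533F', 'K906D', 'R775H', 'S580L', 'T956C']
Intersection: ['K906D', 'R775H', 'S580L'] ∩ ['E465A', 'H523T', 'H533F', 'K906D', 'R775H', 'S580L', 'T956C'] = ['K906D', 'R775H', 'S580L']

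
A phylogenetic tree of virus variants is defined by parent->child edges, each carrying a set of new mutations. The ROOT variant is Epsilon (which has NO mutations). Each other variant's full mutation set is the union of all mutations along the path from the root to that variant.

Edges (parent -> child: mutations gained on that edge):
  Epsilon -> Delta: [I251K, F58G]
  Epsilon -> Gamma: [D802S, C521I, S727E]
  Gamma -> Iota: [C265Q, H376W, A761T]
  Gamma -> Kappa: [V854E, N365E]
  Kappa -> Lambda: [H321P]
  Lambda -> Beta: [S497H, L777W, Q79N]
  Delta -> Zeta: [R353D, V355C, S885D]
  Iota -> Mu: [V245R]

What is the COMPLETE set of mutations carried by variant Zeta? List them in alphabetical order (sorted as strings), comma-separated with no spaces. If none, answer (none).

At Epsilon: gained [] -> total []
At Delta: gained ['I251K', 'F58G'] -> total ['F58G', 'I251K']
At Zeta: gained ['R353D', 'V355C', 'S885D'] -> total ['F58G', 'I251K', 'R353D', 'S885D', 'V355C']

Answer: F58G,I251K,R353D,S885D,V355C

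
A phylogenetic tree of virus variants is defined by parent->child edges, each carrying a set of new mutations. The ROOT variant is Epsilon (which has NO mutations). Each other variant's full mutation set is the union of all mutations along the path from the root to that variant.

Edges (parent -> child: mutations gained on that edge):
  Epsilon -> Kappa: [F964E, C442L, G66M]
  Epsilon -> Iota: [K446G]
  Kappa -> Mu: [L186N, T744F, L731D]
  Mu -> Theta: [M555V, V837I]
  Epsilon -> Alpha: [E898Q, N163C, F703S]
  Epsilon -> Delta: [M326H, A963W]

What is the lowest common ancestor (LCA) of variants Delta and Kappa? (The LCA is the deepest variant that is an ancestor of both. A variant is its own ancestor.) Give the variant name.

Path from root to Delta: Epsilon -> Delta
  ancestors of Delta: {Epsilon, Delta}
Path from root to Kappa: Epsilon -> Kappa
  ancestors of Kappa: {Epsilon, Kappa}
Common ancestors: {Epsilon}
Walk up from Kappa: Kappa (not in ancestors of Delta), Epsilon (in ancestors of Delta)
Deepest common ancestor (LCA) = Epsilon

Answer: Epsilon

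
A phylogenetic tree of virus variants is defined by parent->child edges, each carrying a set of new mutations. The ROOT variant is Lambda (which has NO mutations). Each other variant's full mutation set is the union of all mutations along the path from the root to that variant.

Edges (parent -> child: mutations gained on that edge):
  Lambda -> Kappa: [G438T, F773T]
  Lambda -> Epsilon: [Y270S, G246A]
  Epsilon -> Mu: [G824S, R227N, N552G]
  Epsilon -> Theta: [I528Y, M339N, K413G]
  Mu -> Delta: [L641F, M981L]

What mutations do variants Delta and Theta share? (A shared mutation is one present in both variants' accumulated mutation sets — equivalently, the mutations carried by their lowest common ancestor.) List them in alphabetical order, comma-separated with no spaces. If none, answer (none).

Answer: G246A,Y270S

Derivation:
Accumulating mutations along path to Delta:
  At Lambda: gained [] -> total []
  At Epsilon: gained ['Y270S', 'G246A'] -> total ['G246A', 'Y270S']
  At Mu: gained ['G824S', 'R227N', 'N552G'] -> total ['G246A', 'G824S', 'N552G', 'R227N', 'Y270S']
  At Delta: gained ['L641F', 'M981L'] -> total ['G246A', 'G824S', 'L641F', 'M981L', 'N552G', 'R227N', 'Y270S']
Mutations(Delta) = ['G246A', 'G824S', 'L641F', 'M981L', 'N552G', 'R227N', 'Y270S']
Accumulating mutations along path to Theta:
  At Lambda: gained [] -> total []
  At Epsilon: gained ['Y270S', 'G246A'] -> total ['G246A', 'Y270S']
  At Theta: gained ['I528Y', 'M339N', 'K413G'] -> total ['G246A', 'I528Y', 'K413G', 'M339N', 'Y270S']
Mutations(Theta) = ['G246A', 'I528Y', 'K413G', 'M339N', 'Y270S']
Intersection: ['G246A', 'G824S', 'L641F', 'M981L', 'N552G', 'R227N', 'Y270S'] ∩ ['G246A', 'I528Y', 'K413G', 'M339N', 'Y270S'] = ['G246A', 'Y270S']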